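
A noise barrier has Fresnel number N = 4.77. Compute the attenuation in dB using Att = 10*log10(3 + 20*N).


3 + 20*N = 3 + 20*4.77 = 98.4
Att = 10*log10(98.4) = 19.93 dB


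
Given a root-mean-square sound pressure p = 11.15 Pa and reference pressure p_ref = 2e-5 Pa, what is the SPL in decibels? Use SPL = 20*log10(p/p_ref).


p / p_ref = 11.15 / 2e-5 = 557500
SPL = 20 * log10(557500) = 114.92 dB


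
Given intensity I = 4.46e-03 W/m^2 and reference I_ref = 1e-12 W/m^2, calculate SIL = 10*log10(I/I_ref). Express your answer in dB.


I / I_ref = 4.46e-03 / 1e-12 = 4.46e+09
SIL = 10 * log10(4.46e+09) = 96.493 dB


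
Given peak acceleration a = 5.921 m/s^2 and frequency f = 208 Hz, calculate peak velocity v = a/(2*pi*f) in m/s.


omega = 2*pi*f = 2*pi*208 = 1306.9 rad/s
v = a / omega = 5.921 / 1306.9 = 0.0045306 m/s


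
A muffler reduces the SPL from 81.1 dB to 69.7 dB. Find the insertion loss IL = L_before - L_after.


Insertion loss = SPL without muffler - SPL with muffler
IL = 81.1 - 69.7 = 11.4 dB


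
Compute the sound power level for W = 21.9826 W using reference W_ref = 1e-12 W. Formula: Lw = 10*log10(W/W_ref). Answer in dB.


W / W_ref = 21.9826 / 1e-12 = 2.19826e+13
Lw = 10 * log10(2.19826e+13) = 133.42 dB


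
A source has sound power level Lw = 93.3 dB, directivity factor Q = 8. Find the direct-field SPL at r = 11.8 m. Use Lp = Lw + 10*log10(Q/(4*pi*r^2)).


4*pi*r^2 = 4*pi*11.8^2 = 1749.74 m^2
Q / (4*pi*r^2) = 8 / 1749.74 = 0.00457211
Lp = 93.3 + 10*log10(0.00457211) = 69.901 dB


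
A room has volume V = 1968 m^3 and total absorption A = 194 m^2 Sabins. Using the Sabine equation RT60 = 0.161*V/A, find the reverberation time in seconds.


RT60 = 0.161 * 1968 / 194 = 1.6332 s


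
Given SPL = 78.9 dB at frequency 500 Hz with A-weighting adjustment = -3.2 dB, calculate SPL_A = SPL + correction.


A-weighting table: 500 Hz -> -3.2 dB correction
SPL_A = SPL + correction = 78.9 + (-3.2) = 75.7 dBA


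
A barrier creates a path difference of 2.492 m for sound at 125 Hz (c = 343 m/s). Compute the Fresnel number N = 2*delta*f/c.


N = 2*delta*f/c = 2*delta/lambda, where lambda = c/f
lambda = 343 / 125 = 2.744 m
N = 2 * 2.492 / 2.744 = 1.8163


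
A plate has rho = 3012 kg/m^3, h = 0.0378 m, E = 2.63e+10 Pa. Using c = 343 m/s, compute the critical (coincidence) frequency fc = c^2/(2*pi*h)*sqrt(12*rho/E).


12*rho/E = 12*3012/2.63e+10 = 1.3743e-06
sqrt(12*rho/E) = sqrt(1.3743e-06) = 0.00117231
c^2/(2*pi*h) = 343^2/(2*pi*0.0378) = 495355
fc = 495355 * 0.00117231 = 580.71 Hz


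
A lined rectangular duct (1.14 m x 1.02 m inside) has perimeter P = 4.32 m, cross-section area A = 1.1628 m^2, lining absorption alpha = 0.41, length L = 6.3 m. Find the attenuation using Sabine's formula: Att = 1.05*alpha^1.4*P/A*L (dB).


alpha^1.4 = 0.41^1.4 = 0.28701
Attenuation rate = 1.05 * alpha^1.4 * P / A
= 1.05 * 0.28701 * 4.32 / 1.1628 = 1.11961 dB/m
Total Att = 1.11961 * 6.3 = 7.0535 dB


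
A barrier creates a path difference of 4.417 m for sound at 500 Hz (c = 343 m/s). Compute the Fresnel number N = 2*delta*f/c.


N = 2*delta*f/c = 2*delta/lambda, where lambda = c/f
lambda = 343 / 500 = 0.686 m
N = 2 * 4.417 / 0.686 = 12.878


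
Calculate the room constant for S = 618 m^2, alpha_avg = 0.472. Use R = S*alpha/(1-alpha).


R = 618 * 0.472 / (1 - 0.472) = 552.45 m^2


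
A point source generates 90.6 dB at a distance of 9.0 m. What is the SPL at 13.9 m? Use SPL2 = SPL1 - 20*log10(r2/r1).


r2/r1 = 13.9/9.0 = 1.54444
Correction = 20*log10(1.54444) = 3.77542 dB
SPL2 = 90.6 - 3.77542 = 86.825 dB


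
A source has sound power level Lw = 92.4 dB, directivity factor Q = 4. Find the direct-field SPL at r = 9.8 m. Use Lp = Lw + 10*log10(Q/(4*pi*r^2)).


4*pi*r^2 = 4*pi*9.8^2 = 1206.87 m^2
Q / (4*pi*r^2) = 4 / 1206.87 = 0.00331436
Lp = 92.4 + 10*log10(0.00331436) = 67.604 dB


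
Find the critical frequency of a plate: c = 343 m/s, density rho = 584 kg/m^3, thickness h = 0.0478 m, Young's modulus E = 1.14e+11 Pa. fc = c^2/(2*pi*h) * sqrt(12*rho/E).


12*rho/E = 12*584/1.14e+11 = 6.14737e-08
sqrt(12*rho/E) = sqrt(6.14737e-08) = 0.000247939
c^2/(2*pi*h) = 343^2/(2*pi*0.0478) = 391724
fc = 391724 * 0.000247939 = 97.124 Hz


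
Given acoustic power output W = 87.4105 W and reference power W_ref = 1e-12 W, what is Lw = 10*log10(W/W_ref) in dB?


W / W_ref = 87.4105 / 1e-12 = 8.74105e+13
Lw = 10 * log10(8.74105e+13) = 139.42 dB


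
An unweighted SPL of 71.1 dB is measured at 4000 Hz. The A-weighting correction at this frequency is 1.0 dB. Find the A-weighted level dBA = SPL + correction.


A-weighting table: 4000 Hz -> 1.0 dB correction
SPL_A = SPL + correction = 71.1 + (1.0) = 72.1 dBA


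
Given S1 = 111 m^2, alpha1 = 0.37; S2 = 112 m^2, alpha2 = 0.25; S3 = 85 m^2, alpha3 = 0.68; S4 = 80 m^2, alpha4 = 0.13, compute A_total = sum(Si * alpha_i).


111 * 0.37 = 41.07
112 * 0.25 = 28
85 * 0.68 = 57.8
80 * 0.13 = 10.4
A_total = 41.07 + 28 + 57.8 + 10.4 = 137.27 m^2


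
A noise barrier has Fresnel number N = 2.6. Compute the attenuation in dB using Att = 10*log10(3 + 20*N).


3 + 20*N = 3 + 20*2.6 = 55
Att = 10*log10(55) = 17.404 dB


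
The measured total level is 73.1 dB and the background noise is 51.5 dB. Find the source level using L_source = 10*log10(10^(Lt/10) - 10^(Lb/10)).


10^(73.1/10) = 2.04174e+07
10^(51.5/10) = 141254
Difference = 2.04174e+07 - 141254 = 2.02761e+07
L_source = 10*log10(2.02761e+07) = 73.07 dB


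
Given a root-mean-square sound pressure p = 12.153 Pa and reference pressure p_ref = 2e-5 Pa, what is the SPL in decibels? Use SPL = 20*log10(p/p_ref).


p / p_ref = 12.153 / 2e-5 = 607650
SPL = 20 * log10(607650) = 115.67 dB


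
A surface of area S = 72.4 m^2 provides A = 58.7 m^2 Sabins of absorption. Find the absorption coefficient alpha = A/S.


Absorption coefficient = absorbed power / incident power
alpha = A / S = 58.7 / 72.4 = 0.81077


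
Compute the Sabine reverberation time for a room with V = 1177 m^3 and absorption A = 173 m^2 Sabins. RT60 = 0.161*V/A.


RT60 = 0.161 * 1177 / 173 = 1.0954 s


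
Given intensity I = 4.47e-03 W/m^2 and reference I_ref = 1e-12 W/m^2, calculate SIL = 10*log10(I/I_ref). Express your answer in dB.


I / I_ref = 4.47e-03 / 1e-12 = 4.47e+09
SIL = 10 * log10(4.47e+09) = 96.503 dB


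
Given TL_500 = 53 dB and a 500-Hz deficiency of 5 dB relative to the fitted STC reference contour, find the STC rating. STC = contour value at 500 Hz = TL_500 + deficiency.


By ASTM E413, STC = value of the fitted reference contour at 500 Hz.
Contour value at 500 Hz = TL_500 + deficiency = 53 + 5 = 58
STC = 58


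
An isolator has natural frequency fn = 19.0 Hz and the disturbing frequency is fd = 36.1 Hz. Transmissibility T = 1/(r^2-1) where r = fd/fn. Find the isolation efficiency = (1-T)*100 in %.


r = 36.1 / 19.0 = 1.9
r^2 - 1 = 1.9^2 - 1 = 2.61
T = 1/2.61 = 0.383142
Efficiency = (1 - 0.383142)*100 = 61.686 %


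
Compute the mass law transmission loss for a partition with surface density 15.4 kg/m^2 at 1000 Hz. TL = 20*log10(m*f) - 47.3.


m * f = 15.4 * 1000 = 15400
20*log10(15400) = 83.7504 dB
TL = 83.7504 - 47.3 = 36.45 dB


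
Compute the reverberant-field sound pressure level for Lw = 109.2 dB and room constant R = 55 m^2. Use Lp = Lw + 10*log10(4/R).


4/R = 4/55 = 0.0727273
Lp = 109.2 + 10*log10(0.0727273) = 97.817 dB


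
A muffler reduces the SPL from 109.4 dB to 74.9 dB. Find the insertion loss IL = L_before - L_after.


Insertion loss = SPL without muffler - SPL with muffler
IL = 109.4 - 74.9 = 34.5 dB


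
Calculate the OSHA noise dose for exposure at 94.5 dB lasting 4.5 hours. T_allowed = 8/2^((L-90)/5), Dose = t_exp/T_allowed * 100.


T_allowed = 8 / 2^((94.5 - 90)/5) = 4.28709 hr
Dose = 4.5 / 4.28709 * 100 = 104.97 %


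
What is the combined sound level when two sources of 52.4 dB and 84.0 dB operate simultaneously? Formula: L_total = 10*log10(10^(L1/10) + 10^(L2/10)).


10^(52.4/10) = 173780
10^(84.0/10) = 2.51189e+08
Sum = 173780 + 2.51189e+08 = 2.51363e+08
L_total = 10*log10(2.51363e+08) = 84.003 dB


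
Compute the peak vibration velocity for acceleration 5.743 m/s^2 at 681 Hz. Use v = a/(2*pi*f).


omega = 2*pi*f = 2*pi*681 = 4278.85 rad/s
v = a / omega = 5.743 / 4278.85 = 0.0013422 m/s


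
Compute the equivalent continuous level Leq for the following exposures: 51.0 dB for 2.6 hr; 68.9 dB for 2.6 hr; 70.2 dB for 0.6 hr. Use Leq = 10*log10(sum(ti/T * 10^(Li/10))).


T_total = 2.6 + 2.6 + 0.6 = 5.8 hr
(2.6/5.8) * 10^(51.0/10) = 56434.6
(2.6/5.8) * 10^(68.9/10) = 3.47973e+06
(0.6/5.8) * 10^(70.2/10) = 1.08324e+06
Sum = 56434.6 + 3.47973e+06 + 1.08324e+06 = 4.6194e+06
Leq = 10*log10(4.6194e+06) = 66.646 dB


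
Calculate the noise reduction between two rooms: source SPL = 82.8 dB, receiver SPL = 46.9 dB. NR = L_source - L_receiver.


NR = L_source - L_receiver (difference between source and receiving room levels)
NR = 82.8 - 46.9 = 35.9 dB


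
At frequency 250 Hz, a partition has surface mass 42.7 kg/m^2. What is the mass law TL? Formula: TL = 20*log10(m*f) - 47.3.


m * f = 42.7 * 250 = 10675
20*log10(10675) = 80.5674 dB
TL = 80.5674 - 47.3 = 33.267 dB


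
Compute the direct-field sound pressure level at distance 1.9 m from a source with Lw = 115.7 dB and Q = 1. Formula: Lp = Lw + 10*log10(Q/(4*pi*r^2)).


4*pi*r^2 = 4*pi*1.9^2 = 45.3646 m^2
Q / (4*pi*r^2) = 1 / 45.3646 = 0.0220436
Lp = 115.7 + 10*log10(0.0220436) = 99.133 dB


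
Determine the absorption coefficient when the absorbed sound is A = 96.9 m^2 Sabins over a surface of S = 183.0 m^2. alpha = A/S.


Absorption coefficient = absorbed power / incident power
alpha = A / S = 96.9 / 183.0 = 0.52951


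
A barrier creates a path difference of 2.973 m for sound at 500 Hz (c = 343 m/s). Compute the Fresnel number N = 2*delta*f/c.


N = 2*delta*f/c = 2*delta/lambda, where lambda = c/f
lambda = 343 / 500 = 0.686 m
N = 2 * 2.973 / 0.686 = 8.6676


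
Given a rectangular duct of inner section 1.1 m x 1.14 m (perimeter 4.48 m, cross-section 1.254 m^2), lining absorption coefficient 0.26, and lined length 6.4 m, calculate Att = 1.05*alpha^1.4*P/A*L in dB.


alpha^1.4 = 0.26^1.4 = 0.151692
Attenuation rate = 1.05 * alpha^1.4 * P / A
= 1.05 * 0.151692 * 4.48 / 1.254 = 0.569026 dB/m
Total Att = 0.569026 * 6.4 = 3.6418 dB


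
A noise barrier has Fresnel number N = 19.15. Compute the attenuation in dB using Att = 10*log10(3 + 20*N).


3 + 20*N = 3 + 20*19.15 = 386
Att = 10*log10(386) = 25.866 dB


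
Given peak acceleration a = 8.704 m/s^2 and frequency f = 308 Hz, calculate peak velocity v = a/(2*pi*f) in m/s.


omega = 2*pi*f = 2*pi*308 = 1935.22 rad/s
v = a / omega = 8.704 / 1935.22 = 0.0044977 m/s


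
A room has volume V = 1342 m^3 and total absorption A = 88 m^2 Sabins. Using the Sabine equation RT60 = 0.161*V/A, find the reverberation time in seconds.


RT60 = 0.161 * 1342 / 88 = 2.4552 s


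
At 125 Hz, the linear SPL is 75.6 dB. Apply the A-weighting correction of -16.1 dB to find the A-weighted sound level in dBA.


A-weighting table: 125 Hz -> -16.1 dB correction
SPL_A = SPL + correction = 75.6 + (-16.1) = 59.5 dBA


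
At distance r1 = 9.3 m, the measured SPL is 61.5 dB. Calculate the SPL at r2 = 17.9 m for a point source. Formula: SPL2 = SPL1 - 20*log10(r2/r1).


r2/r1 = 17.9/9.3 = 1.92473
Correction = 20*log10(1.92473) = 5.6874 dB
SPL2 = 61.5 - 5.6874 = 55.813 dB


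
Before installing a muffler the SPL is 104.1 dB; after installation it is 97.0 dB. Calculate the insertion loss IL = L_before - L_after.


Insertion loss = SPL without muffler - SPL with muffler
IL = 104.1 - 97.0 = 7.1 dB


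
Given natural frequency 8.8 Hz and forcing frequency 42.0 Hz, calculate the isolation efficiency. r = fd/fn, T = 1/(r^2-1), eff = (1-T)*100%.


r = 42.0 / 8.8 = 4.77273
r^2 - 1 = 4.77273^2 - 1 = 21.779
T = 1/21.779 = 0.0459158
Efficiency = (1 - 0.0459158)*100 = 95.408 %


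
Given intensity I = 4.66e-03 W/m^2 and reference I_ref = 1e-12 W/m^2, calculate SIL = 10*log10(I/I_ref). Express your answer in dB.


I / I_ref = 4.66e-03 / 1e-12 = 4.66e+09
SIL = 10 * log10(4.66e+09) = 96.684 dB


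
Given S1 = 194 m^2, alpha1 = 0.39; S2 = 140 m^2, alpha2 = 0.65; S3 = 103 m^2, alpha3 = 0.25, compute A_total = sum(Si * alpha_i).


194 * 0.39 = 75.66
140 * 0.65 = 91
103 * 0.25 = 25.75
A_total = 75.66 + 91 + 25.75 = 192.41 m^2


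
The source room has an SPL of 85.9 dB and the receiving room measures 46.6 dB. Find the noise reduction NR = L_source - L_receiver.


NR = L_source - L_receiver (difference between source and receiving room levels)
NR = 85.9 - 46.6 = 39.3 dB


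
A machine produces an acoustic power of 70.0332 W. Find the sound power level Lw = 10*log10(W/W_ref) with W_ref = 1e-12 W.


W / W_ref = 70.0332 / 1e-12 = 7.00332e+13
Lw = 10 * log10(7.00332e+13) = 138.45 dB


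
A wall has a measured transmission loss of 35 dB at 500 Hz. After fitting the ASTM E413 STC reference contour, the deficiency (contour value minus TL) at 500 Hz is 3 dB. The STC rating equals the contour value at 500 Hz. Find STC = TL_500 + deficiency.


By ASTM E413, STC = value of the fitted reference contour at 500 Hz.
Contour value at 500 Hz = TL_500 + deficiency = 35 + 3 = 38
STC = 38


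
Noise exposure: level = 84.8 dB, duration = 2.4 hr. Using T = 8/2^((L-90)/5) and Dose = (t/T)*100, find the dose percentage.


T_allowed = 8 / 2^((84.8 - 90)/5) = 16.4498 hr
Dose = 2.4 / 16.4498 * 100 = 14.59 %


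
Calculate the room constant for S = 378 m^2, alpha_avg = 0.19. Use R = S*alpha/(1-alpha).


R = 378 * 0.19 / (1 - 0.19) = 88.667 m^2


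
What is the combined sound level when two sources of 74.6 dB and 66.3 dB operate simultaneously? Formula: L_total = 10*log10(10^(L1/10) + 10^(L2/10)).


10^(74.6/10) = 2.88403e+07
10^(66.3/10) = 4.2658e+06
Sum = 2.88403e+07 + 4.2658e+06 = 3.31061e+07
L_total = 10*log10(3.31061e+07) = 75.199 dB


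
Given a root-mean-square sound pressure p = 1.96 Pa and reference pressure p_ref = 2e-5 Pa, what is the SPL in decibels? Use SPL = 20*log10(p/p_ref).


p / p_ref = 1.96 / 2e-5 = 98000
SPL = 20 * log10(98000) = 99.825 dB


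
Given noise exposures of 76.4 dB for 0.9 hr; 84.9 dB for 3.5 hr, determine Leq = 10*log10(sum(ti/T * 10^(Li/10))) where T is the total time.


T_total = 0.9 + 3.5 = 4.4 hr
(0.9/4.4) * 10^(76.4/10) = 8.92873e+06
(3.5/4.4) * 10^(84.9/10) = 2.45819e+08
Sum = 8.92873e+06 + 2.45819e+08 = 2.54748e+08
Leq = 10*log10(2.54748e+08) = 84.061 dB


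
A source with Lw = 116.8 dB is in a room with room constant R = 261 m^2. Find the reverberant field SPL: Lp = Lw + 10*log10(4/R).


4/R = 4/261 = 0.0153257
Lp = 116.8 + 10*log10(0.0153257) = 98.654 dB


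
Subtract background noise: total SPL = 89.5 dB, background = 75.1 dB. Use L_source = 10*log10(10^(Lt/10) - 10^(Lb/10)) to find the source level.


10^(89.5/10) = 8.91251e+08
10^(75.1/10) = 3.23594e+07
Difference = 8.91251e+08 - 3.23594e+07 = 8.58892e+08
L_source = 10*log10(8.58892e+08) = 89.339 dB


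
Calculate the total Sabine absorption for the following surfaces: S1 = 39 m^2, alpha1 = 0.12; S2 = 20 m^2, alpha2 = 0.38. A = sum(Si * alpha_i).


39 * 0.12 = 4.68
20 * 0.38 = 7.6
A_total = 4.68 + 7.6 = 12.28 m^2


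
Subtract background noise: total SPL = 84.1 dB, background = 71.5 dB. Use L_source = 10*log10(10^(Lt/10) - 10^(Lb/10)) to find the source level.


10^(84.1/10) = 2.5704e+08
10^(71.5/10) = 1.41254e+07
Difference = 2.5704e+08 - 1.41254e+07 = 2.42915e+08
L_source = 10*log10(2.42915e+08) = 83.855 dB


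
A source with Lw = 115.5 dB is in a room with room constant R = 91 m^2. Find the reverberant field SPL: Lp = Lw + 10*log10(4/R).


4/R = 4/91 = 0.043956
Lp = 115.5 + 10*log10(0.043956) = 101.93 dB


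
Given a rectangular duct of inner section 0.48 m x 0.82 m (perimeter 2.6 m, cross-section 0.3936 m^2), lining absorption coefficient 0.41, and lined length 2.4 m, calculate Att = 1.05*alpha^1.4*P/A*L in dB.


alpha^1.4 = 0.41^1.4 = 0.28701
Attenuation rate = 1.05 * alpha^1.4 * P / A
= 1.05 * 0.28701 * 2.6 / 0.3936 = 1.99069 dB/m
Total Att = 1.99069 * 2.4 = 4.7777 dB


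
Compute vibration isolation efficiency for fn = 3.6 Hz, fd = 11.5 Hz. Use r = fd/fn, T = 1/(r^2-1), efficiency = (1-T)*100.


r = 11.5 / 3.6 = 3.19444
r^2 - 1 = 3.19444^2 - 1 = 9.20445
T = 1/9.20445 = 0.108643
Efficiency = (1 - 0.108643)*100 = 89.136 %


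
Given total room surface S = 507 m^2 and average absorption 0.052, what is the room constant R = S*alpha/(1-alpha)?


R = 507 * 0.052 / (1 - 0.052) = 27.81 m^2


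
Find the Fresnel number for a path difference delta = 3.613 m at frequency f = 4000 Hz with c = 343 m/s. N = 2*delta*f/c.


N = 2*delta*f/c = 2*delta/lambda, where lambda = c/f
lambda = 343 / 4000 = 0.08575 m
N = 2 * 3.613 / 0.08575 = 84.268


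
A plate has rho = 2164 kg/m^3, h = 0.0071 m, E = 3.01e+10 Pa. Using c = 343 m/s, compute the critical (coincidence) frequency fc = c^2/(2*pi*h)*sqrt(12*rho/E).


12*rho/E = 12*2164/3.01e+10 = 8.62724e-07
sqrt(12*rho/E) = sqrt(8.62724e-07) = 0.000928829
c^2/(2*pi*h) = 343^2/(2*pi*0.0071) = 2.63724e+06
fc = 2.63724e+06 * 0.000928829 = 2449.5 Hz


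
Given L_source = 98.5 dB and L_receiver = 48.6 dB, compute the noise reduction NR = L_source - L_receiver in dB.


NR = L_source - L_receiver (difference between source and receiving room levels)
NR = 98.5 - 48.6 = 49.9 dB


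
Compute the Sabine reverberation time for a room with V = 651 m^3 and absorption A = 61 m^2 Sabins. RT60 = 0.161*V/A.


RT60 = 0.161 * 651 / 61 = 1.7182 s


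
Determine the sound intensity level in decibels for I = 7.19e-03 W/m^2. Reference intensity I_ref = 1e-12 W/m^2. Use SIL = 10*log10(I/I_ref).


I / I_ref = 7.19e-03 / 1e-12 = 7.19e+09
SIL = 10 * log10(7.19e+09) = 98.567 dB


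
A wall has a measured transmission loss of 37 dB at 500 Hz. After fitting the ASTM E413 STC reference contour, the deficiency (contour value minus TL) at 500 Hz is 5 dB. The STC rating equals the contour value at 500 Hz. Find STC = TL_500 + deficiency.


By ASTM E413, STC = value of the fitted reference contour at 500 Hz.
Contour value at 500 Hz = TL_500 + deficiency = 37 + 5 = 42
STC = 42


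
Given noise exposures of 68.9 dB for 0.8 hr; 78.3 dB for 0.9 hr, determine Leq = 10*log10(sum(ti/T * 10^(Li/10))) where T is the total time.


T_total = 0.8 + 0.9 = 1.7 hr
(0.8/1.7) * 10^(68.9/10) = 3.65293e+06
(0.9/1.7) * 10^(78.3/10) = 3.57926e+07
Sum = 3.65293e+06 + 3.57926e+07 = 3.94455e+07
Leq = 10*log10(3.94455e+07) = 75.96 dB


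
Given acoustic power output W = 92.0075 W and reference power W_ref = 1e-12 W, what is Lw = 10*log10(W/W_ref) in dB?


W / W_ref = 92.0075 / 1e-12 = 9.20075e+13
Lw = 10 * log10(9.20075e+13) = 139.64 dB


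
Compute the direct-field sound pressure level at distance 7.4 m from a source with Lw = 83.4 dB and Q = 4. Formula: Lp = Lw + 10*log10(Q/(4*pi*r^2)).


4*pi*r^2 = 4*pi*7.4^2 = 688.134 m^2
Q / (4*pi*r^2) = 4 / 688.134 = 0.00581282
Lp = 83.4 + 10*log10(0.00581282) = 61.044 dB


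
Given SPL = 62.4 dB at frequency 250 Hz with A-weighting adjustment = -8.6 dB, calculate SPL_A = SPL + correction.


A-weighting table: 250 Hz -> -8.6 dB correction
SPL_A = SPL + correction = 62.4 + (-8.6) = 53.8 dBA


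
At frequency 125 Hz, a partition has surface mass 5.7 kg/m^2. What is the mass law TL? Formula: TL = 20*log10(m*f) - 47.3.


m * f = 5.7 * 125 = 712.5
20*log10(712.5) = 57.0557 dB
TL = 57.0557 - 47.3 = 9.7557 dB


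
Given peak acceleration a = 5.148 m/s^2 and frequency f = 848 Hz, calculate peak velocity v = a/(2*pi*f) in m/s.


omega = 2*pi*f = 2*pi*848 = 5328.14 rad/s
v = a / omega = 5.148 / 5328.14 = 0.00096619 m/s


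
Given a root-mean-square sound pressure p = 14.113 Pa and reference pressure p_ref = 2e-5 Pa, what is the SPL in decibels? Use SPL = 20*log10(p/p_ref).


p / p_ref = 14.113 / 2e-5 = 705650
SPL = 20 * log10(705650) = 116.97 dB


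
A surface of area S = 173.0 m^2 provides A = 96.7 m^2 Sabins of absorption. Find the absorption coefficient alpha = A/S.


Absorption coefficient = absorbed power / incident power
alpha = A / S = 96.7 / 173.0 = 0.55896


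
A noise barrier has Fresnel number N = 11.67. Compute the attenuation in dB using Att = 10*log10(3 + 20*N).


3 + 20*N = 3 + 20*11.67 = 236.4
Att = 10*log10(236.4) = 23.736 dB


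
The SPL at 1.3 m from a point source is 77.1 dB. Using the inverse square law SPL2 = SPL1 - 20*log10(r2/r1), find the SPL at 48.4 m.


r2/r1 = 48.4/1.3 = 37.2308
Correction = 20*log10(37.2308) = 31.418 dB
SPL2 = 77.1 - 31.418 = 45.682 dB


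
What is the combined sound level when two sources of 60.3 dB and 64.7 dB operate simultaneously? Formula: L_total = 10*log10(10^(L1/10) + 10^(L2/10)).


10^(60.3/10) = 1.07152e+06
10^(64.7/10) = 2.95121e+06
Sum = 1.07152e+06 + 2.95121e+06 = 4.02273e+06
L_total = 10*log10(4.02273e+06) = 66.045 dB


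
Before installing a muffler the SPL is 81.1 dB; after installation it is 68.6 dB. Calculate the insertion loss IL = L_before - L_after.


Insertion loss = SPL without muffler - SPL with muffler
IL = 81.1 - 68.6 = 12.5 dB


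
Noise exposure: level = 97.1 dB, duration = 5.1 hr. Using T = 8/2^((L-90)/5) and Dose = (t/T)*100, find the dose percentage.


T_allowed = 8 / 2^((97.1 - 90)/5) = 2.9897 hr
Dose = 5.1 / 2.9897 * 100 = 170.59 %


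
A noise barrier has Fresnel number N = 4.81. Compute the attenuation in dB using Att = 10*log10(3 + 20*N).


3 + 20*N = 3 + 20*4.81 = 99.2
Att = 10*log10(99.2) = 19.965 dB


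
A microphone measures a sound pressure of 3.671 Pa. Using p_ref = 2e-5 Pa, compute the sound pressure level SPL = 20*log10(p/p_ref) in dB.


p / p_ref = 3.671 / 2e-5 = 183550
SPL = 20 * log10(183550) = 105.28 dB


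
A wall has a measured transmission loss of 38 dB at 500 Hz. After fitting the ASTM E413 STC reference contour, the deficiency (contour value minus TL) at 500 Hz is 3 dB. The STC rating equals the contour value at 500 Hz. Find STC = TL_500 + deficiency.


By ASTM E413, STC = value of the fitted reference contour at 500 Hz.
Contour value at 500 Hz = TL_500 + deficiency = 38 + 3 = 41
STC = 41


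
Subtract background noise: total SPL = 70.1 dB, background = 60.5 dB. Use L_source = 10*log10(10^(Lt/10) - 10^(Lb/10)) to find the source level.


10^(70.1/10) = 1.02329e+07
10^(60.5/10) = 1.12202e+06
Difference = 1.02329e+07 - 1.12202e+06 = 9.11088e+06
L_source = 10*log10(9.11088e+06) = 69.596 dB


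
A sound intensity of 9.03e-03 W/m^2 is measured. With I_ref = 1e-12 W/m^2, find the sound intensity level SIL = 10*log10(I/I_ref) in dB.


I / I_ref = 9.03e-03 / 1e-12 = 9.03e+09
SIL = 10 * log10(9.03e+09) = 99.557 dB


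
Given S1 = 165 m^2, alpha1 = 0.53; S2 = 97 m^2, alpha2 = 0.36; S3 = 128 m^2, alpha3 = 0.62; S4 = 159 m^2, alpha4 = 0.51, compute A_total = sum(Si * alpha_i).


165 * 0.53 = 87.45
97 * 0.36 = 34.92
128 * 0.62 = 79.36
159 * 0.51 = 81.09
A_total = 87.45 + 34.92 + 79.36 + 81.09 = 282.82 m^2


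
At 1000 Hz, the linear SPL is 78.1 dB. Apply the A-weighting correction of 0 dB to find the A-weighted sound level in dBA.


A-weighting table: 1000 Hz -> 0 dB correction
SPL_A = SPL + correction = 78.1 + (0) = 78.1 dBA


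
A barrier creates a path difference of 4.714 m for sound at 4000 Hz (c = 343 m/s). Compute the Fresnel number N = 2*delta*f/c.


N = 2*delta*f/c = 2*delta/lambda, where lambda = c/f
lambda = 343 / 4000 = 0.08575 m
N = 2 * 4.714 / 0.08575 = 109.95


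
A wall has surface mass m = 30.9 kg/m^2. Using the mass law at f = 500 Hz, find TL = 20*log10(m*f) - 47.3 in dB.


m * f = 30.9 * 500 = 15450
20*log10(15450) = 83.7786 dB
TL = 83.7786 - 47.3 = 36.479 dB


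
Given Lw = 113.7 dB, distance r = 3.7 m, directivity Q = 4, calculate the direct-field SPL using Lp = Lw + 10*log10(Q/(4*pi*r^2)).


4*pi*r^2 = 4*pi*3.7^2 = 172.034 m^2
Q / (4*pi*r^2) = 4 / 172.034 = 0.0232512
Lp = 113.7 + 10*log10(0.0232512) = 97.364 dB


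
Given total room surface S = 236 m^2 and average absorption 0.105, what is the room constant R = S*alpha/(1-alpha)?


R = 236 * 0.105 / (1 - 0.105) = 27.687 m^2


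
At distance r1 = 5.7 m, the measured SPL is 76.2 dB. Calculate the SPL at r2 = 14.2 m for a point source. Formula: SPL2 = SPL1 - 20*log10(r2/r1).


r2/r1 = 14.2/5.7 = 2.49123
Correction = 20*log10(2.49123) = 7.92828 dB
SPL2 = 76.2 - 7.92828 = 68.272 dB


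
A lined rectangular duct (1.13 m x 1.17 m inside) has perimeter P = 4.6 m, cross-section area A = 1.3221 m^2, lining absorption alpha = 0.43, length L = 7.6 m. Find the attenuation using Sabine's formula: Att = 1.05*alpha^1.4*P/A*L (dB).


alpha^1.4 = 0.43^1.4 = 0.3068
Attenuation rate = 1.05 * alpha^1.4 * P / A
= 1.05 * 0.3068 * 4.6 / 1.3221 = 1.12083 dB/m
Total Att = 1.12083 * 7.6 = 8.5183 dB


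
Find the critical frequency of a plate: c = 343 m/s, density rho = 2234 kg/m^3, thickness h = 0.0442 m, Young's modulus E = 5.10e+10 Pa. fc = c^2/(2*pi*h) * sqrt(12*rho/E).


12*rho/E = 12*2234/5.10e+10 = 5.25647e-07
sqrt(12*rho/E) = sqrt(5.25647e-07) = 0.000725015
c^2/(2*pi*h) = 343^2/(2*pi*0.0442) = 423629
fc = 423629 * 0.000725015 = 307.14 Hz


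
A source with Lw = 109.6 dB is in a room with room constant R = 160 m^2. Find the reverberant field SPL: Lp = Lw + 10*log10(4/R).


4/R = 4/160 = 0.025
Lp = 109.6 + 10*log10(0.025) = 93.579 dB


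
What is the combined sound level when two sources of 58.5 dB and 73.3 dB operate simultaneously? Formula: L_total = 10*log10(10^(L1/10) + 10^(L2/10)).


10^(58.5/10) = 707946
10^(73.3/10) = 2.13796e+07
Sum = 707946 + 2.13796e+07 = 2.20875e+07
L_total = 10*log10(2.20875e+07) = 73.441 dB


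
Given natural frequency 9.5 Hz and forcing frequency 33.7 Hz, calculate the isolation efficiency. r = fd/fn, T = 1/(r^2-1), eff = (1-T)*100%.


r = 33.7 / 9.5 = 3.54737
r^2 - 1 = 3.54737^2 - 1 = 11.5838
T = 1/11.5838 = 0.0863275
Efficiency = (1 - 0.0863275)*100 = 91.367 %


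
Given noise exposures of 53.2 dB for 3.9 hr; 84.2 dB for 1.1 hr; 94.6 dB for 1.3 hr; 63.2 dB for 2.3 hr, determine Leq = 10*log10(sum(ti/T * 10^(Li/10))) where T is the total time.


T_total = 3.9 + 1.1 + 1.3 + 2.3 = 8.6 hr
(3.9/8.6) * 10^(53.2/10) = 94747.2
(1.1/8.6) * 10^(84.2/10) = 3.3643e+07
(1.3/8.6) * 10^(94.6/10) = 4.35958e+08
(2.3/8.6) * 10^(63.2/10) = 558765
Sum = 94747.2 + 3.3643e+07 + 4.35958e+08 + 558765 = 4.70255e+08
Leq = 10*log10(4.70255e+08) = 86.723 dB


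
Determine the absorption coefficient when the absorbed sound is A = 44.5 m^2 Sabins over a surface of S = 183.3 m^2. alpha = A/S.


Absorption coefficient = absorbed power / incident power
alpha = A / S = 44.5 / 183.3 = 0.24277


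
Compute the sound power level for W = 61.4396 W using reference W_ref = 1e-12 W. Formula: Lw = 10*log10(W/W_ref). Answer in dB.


W / W_ref = 61.4396 / 1e-12 = 6.14396e+13
Lw = 10 * log10(6.14396e+13) = 137.88 dB


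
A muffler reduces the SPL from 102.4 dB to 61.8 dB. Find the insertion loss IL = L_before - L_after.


Insertion loss = SPL without muffler - SPL with muffler
IL = 102.4 - 61.8 = 40.6 dB


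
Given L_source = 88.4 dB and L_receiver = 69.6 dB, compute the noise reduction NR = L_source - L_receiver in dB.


NR = L_source - L_receiver (difference between source and receiving room levels)
NR = 88.4 - 69.6 = 18.8 dB


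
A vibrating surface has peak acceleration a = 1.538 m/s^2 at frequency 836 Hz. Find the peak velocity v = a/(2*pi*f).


omega = 2*pi*f = 2*pi*836 = 5252.74 rad/s
v = a / omega = 1.538 / 5252.74 = 0.0002928 m/s


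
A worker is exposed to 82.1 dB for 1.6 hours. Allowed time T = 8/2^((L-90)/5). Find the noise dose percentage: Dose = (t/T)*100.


T_allowed = 8 / 2^((82.1 - 90)/5) = 23.9176 hr
Dose = 1.6 / 23.9176 * 100 = 6.6896 %


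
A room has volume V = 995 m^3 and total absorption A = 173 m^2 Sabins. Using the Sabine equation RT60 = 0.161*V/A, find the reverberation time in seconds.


RT60 = 0.161 * 995 / 173 = 0.92598 s


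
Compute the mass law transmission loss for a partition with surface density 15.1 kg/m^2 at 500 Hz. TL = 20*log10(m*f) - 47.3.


m * f = 15.1 * 500 = 7550
20*log10(7550) = 77.5589 dB
TL = 77.5589 - 47.3 = 30.259 dB


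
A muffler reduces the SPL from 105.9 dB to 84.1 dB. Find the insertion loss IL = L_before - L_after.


Insertion loss = SPL without muffler - SPL with muffler
IL = 105.9 - 84.1 = 21.8 dB


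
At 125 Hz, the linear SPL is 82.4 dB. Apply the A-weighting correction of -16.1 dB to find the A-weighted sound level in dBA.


A-weighting table: 125 Hz -> -16.1 dB correction
SPL_A = SPL + correction = 82.4 + (-16.1) = 66.3 dBA


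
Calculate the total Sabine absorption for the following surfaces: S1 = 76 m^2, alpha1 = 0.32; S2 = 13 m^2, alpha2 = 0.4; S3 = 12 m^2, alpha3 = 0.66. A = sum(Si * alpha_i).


76 * 0.32 = 24.32
13 * 0.4 = 5.2
12 * 0.66 = 7.92
A_total = 24.32 + 5.2 + 7.92 = 37.44 m^2


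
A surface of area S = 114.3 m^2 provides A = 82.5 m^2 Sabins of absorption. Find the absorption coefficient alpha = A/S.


Absorption coefficient = absorbed power / incident power
alpha = A / S = 82.5 / 114.3 = 0.72178


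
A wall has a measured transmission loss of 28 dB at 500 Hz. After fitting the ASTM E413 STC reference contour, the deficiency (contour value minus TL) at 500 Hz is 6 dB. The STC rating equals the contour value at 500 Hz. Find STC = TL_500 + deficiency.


By ASTM E413, STC = value of the fitted reference contour at 500 Hz.
Contour value at 500 Hz = TL_500 + deficiency = 28 + 6 = 34
STC = 34


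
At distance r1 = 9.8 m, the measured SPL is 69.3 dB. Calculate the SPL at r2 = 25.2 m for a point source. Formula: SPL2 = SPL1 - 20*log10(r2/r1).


r2/r1 = 25.2/9.8 = 2.57143
Correction = 20*log10(2.57143) = 8.20349 dB
SPL2 = 69.3 - 8.20349 = 61.097 dB


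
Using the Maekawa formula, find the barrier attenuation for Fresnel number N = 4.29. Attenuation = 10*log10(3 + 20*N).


3 + 20*N = 3 + 20*4.29 = 88.8
Att = 10*log10(88.8) = 19.484 dB


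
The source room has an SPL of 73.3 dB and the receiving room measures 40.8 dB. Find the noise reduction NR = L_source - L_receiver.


NR = L_source - L_receiver (difference between source and receiving room levels)
NR = 73.3 - 40.8 = 32.5 dB


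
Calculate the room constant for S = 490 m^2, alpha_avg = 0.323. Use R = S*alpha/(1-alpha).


R = 490 * 0.323 / (1 - 0.323) = 233.78 m^2


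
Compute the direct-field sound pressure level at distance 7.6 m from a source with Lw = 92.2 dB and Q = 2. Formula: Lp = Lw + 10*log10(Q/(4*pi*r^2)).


4*pi*r^2 = 4*pi*7.6^2 = 725.834 m^2
Q / (4*pi*r^2) = 2 / 725.834 = 0.00275545
Lp = 92.2 + 10*log10(0.00275545) = 66.602 dB


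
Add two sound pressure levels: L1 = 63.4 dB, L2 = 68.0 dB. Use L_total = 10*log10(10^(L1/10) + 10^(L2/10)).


10^(63.4/10) = 2.18776e+06
10^(68.0/10) = 6.30957e+06
Sum = 2.18776e+06 + 6.30957e+06 = 8.49733e+06
L_total = 10*log10(8.49733e+06) = 69.293 dB


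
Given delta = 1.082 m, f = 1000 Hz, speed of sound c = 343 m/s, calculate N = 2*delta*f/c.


N = 2*delta*f/c = 2*delta/lambda, where lambda = c/f
lambda = 343 / 1000 = 0.343 m
N = 2 * 1.082 / 0.343 = 6.309


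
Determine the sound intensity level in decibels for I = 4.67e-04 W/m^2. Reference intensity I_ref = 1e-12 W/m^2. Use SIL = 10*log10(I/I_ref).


I / I_ref = 4.67e-04 / 1e-12 = 4.67e+08
SIL = 10 * log10(4.67e+08) = 86.693 dB


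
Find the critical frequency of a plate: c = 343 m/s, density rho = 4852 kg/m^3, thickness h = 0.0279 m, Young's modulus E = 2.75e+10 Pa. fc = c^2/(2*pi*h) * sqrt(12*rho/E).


12*rho/E = 12*4852/2.75e+10 = 2.11724e-06
sqrt(12*rho/E) = sqrt(2.11724e-06) = 0.00145507
c^2/(2*pi*h) = 343^2/(2*pi*0.0279) = 671126
fc = 671126 * 0.00145507 = 976.54 Hz


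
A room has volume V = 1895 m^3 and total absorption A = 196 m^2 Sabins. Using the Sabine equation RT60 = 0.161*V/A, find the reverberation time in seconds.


RT60 = 0.161 * 1895 / 196 = 1.5566 s


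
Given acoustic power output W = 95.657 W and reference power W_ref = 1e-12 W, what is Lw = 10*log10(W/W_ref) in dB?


W / W_ref = 95.657 / 1e-12 = 9.5657e+13
Lw = 10 * log10(9.5657e+13) = 139.81 dB


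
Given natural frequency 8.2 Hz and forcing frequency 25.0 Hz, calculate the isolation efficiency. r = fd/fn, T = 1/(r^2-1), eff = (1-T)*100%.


r = 25.0 / 8.2 = 3.04878
r^2 - 1 = 3.04878^2 - 1 = 8.29506
T = 1/8.29506 = 0.120554
Efficiency = (1 - 0.120554)*100 = 87.945 %


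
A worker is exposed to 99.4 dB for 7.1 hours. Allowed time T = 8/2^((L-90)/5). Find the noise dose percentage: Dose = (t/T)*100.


T_allowed = 8 / 2^((99.4 - 90)/5) = 2.17347 hr
Dose = 7.1 / 2.17347 * 100 = 326.67 %


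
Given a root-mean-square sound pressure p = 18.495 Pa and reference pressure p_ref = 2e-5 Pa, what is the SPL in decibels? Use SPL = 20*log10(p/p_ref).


p / p_ref = 18.495 / 2e-5 = 924750
SPL = 20 * log10(924750) = 119.32 dB


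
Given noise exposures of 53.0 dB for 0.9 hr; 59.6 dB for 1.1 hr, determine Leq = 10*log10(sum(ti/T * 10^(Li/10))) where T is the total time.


T_total = 0.9 + 1.1 = 2.0 hr
(0.9/2.0) * 10^(53.0/10) = 89786.8
(1.1/2.0) * 10^(59.6/10) = 501606
Sum = 89786.8 + 501606 = 591393
Leq = 10*log10(591393) = 57.719 dB


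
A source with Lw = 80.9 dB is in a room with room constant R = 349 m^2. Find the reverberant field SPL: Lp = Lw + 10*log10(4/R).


4/R = 4/349 = 0.0114613
Lp = 80.9 + 10*log10(0.0114613) = 61.492 dB


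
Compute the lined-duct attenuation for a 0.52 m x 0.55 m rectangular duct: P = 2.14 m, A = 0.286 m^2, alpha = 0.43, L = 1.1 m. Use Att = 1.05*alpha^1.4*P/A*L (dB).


alpha^1.4 = 0.43^1.4 = 0.3068
Attenuation rate = 1.05 * alpha^1.4 * P / A
= 1.05 * 0.3068 * 2.14 / 0.286 = 2.41042 dB/m
Total Att = 2.41042 * 1.1 = 2.6515 dB


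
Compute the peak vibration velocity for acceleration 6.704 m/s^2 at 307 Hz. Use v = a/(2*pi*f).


omega = 2*pi*f = 2*pi*307 = 1928.94 rad/s
v = a / omega = 6.704 / 1928.94 = 0.0034755 m/s


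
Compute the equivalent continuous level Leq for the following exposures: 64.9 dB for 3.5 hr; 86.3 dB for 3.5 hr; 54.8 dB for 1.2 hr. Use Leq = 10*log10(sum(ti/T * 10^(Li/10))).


T_total = 3.5 + 3.5 + 1.2 = 8.2 hr
(3.5/8.2) * 10^(64.9/10) = 1.31903e+06
(3.5/8.2) * 10^(86.3/10) = 1.82077e+08
(1.2/8.2) * 10^(54.8/10) = 44194.4
Sum = 1.31903e+06 + 1.82077e+08 + 44194.4 = 1.8344e+08
Leq = 10*log10(1.8344e+08) = 82.635 dB


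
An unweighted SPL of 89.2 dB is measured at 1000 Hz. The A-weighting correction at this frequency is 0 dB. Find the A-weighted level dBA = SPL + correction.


A-weighting table: 1000 Hz -> 0 dB correction
SPL_A = SPL + correction = 89.2 + (0) = 89.2 dBA


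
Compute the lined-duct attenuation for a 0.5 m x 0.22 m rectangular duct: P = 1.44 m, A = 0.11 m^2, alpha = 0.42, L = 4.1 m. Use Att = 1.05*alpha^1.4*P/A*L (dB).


alpha^1.4 = 0.42^1.4 = 0.296858
Attenuation rate = 1.05 * alpha^1.4 * P / A
= 1.05 * 0.296858 * 1.44 / 0.11 = 4.08045 dB/m
Total Att = 4.08045 * 4.1 = 16.73 dB


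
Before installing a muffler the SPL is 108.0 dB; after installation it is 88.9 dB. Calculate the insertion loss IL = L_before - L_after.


Insertion loss = SPL without muffler - SPL with muffler
IL = 108.0 - 88.9 = 19.1 dB


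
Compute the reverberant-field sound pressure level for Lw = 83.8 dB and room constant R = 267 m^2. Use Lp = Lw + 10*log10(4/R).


4/R = 4/267 = 0.0149813
Lp = 83.8 + 10*log10(0.0149813) = 65.555 dB


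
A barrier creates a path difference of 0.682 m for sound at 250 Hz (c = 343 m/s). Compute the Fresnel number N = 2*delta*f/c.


N = 2*delta*f/c = 2*delta/lambda, where lambda = c/f
lambda = 343 / 250 = 1.372 m
N = 2 * 0.682 / 1.372 = 0.99417


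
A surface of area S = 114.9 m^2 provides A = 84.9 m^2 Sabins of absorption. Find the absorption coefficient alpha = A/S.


Absorption coefficient = absorbed power / incident power
alpha = A / S = 84.9 / 114.9 = 0.7389


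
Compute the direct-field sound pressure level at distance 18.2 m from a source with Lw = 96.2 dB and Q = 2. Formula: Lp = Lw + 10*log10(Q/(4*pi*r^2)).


4*pi*r^2 = 4*pi*18.2^2 = 4162.48 m^2
Q / (4*pi*r^2) = 2 / 4162.48 = 0.000480483
Lp = 96.2 + 10*log10(0.000480483) = 63.017 dB


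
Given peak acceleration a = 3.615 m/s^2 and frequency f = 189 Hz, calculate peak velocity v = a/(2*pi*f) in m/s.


omega = 2*pi*f = 2*pi*189 = 1187.52 rad/s
v = a / omega = 3.615 / 1187.52 = 0.0030442 m/s


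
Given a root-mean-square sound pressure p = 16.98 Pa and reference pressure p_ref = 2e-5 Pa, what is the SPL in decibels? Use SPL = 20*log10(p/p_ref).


p / p_ref = 16.98 / 2e-5 = 849000
SPL = 20 * log10(849000) = 118.58 dB


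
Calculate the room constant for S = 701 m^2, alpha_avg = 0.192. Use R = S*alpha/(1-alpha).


R = 701 * 0.192 / (1 - 0.192) = 166.57 m^2


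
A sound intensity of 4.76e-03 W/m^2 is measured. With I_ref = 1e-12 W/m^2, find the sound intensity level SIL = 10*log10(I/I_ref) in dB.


I / I_ref = 4.76e-03 / 1e-12 = 4.76e+09
SIL = 10 * log10(4.76e+09) = 96.776 dB


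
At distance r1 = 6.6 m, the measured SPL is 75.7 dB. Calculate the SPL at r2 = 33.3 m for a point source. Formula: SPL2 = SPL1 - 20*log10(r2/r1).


r2/r1 = 33.3/6.6 = 5.04545
Correction = 20*log10(5.04545) = 14.058 dB
SPL2 = 75.7 - 14.058 = 61.642 dB


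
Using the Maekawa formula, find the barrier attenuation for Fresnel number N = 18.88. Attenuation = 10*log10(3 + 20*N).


3 + 20*N = 3 + 20*18.88 = 380.6
Att = 10*log10(380.6) = 25.805 dB


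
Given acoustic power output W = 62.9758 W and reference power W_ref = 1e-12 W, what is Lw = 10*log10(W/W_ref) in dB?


W / W_ref = 62.9758 / 1e-12 = 6.29758e+13
Lw = 10 * log10(6.29758e+13) = 137.99 dB


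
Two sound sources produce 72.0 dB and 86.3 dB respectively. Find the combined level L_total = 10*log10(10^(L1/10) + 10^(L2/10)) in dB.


10^(72.0/10) = 1.58489e+07
10^(86.3/10) = 4.2658e+08
Sum = 1.58489e+07 + 4.2658e+08 = 4.42429e+08
L_total = 10*log10(4.42429e+08) = 86.458 dB


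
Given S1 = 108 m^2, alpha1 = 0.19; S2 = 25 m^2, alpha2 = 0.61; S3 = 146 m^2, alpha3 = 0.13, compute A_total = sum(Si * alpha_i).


108 * 0.19 = 20.52
25 * 0.61 = 15.25
146 * 0.13 = 18.98
A_total = 20.52 + 15.25 + 18.98 = 54.75 m^2


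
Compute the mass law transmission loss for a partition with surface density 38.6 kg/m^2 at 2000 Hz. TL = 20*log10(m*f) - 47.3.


m * f = 38.6 * 2000 = 77200
20*log10(77200) = 97.7523 dB
TL = 97.7523 - 47.3 = 50.452 dB


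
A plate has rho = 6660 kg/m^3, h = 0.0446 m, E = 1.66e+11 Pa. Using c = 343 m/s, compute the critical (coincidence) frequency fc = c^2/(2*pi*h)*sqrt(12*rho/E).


12*rho/E = 12*6660/1.66e+11 = 4.81446e-07
sqrt(12*rho/E) = sqrt(4.81446e-07) = 0.000693863
c^2/(2*pi*h) = 343^2/(2*pi*0.0446) = 419830
fc = 419830 * 0.000693863 = 291.3 Hz


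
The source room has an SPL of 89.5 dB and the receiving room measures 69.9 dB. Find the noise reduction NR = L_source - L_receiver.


NR = L_source - L_receiver (difference between source and receiving room levels)
NR = 89.5 - 69.9 = 19.6 dB


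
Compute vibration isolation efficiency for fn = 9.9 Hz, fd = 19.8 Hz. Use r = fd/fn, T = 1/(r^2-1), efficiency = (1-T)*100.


r = 19.8 / 9.9 = 2
r^2 - 1 = 2^2 - 1 = 3
T = 1/3 = 0.333333
Efficiency = (1 - 0.333333)*100 = 66.667 %


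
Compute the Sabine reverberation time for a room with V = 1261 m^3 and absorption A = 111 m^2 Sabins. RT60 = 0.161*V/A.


RT60 = 0.161 * 1261 / 111 = 1.829 s


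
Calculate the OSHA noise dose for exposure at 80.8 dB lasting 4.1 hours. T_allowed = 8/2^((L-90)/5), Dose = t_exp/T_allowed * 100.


T_allowed = 8 / 2^((80.8 - 90)/5) = 28.6408 hr
Dose = 4.1 / 28.6408 * 100 = 14.315 %
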